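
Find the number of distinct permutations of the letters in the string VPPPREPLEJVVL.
13! / (2! × 1! × 1! × 3! × 2! × 4!) = 10810800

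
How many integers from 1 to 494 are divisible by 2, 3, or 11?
⌊494/2⌋+⌊494/3⌋+⌊494/11⌋ - ⌊494/6⌋-⌊494/22⌋-⌊494/33⌋ + ⌊494/66⌋ = 247+164+44 - 82-22-14 + 7 = 344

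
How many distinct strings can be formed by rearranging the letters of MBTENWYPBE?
10! / (1! × 1! × 1! × 1! × 2! × 1! × 1! × 2!) = 907200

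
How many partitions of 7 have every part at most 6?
Let r_j(i) = number of partitions of i into parts ≤ j, for i = 0..7. r_1(i) = 1 for all i; r_j(i) = r_{j-1}(i) + r_j(i-j). Rows j = 2..6: ≤2: 1 1 2 2 3 3 4 4; ≤3: 1 1 2 3 4 5 7 8; ≤4: 1 1 2 3 5 6 9 11; ≤5: 1 1 2 3 5 7 10 13; ≤6: 1 1 2 3 5 7 11 14. r_6(7) = 14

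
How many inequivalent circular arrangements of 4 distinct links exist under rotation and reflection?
(4-1)!/2 = 6/2 = 3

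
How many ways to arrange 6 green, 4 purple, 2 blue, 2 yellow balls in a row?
14! / (6! × 4! × 2! × 2!) = 1261260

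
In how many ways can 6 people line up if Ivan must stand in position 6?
Fix one position: (6-1)! = 120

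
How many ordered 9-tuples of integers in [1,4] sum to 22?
Coefficient of x^22 in (x + x² + ... + x^4)^9. By inclusion-exclusion on dice exceeding 4: Σ_j (-1)^j C(9,j)·C(22-1-4j, 8) = C(9,0)·C(21,8) - C(9,1)·C(17,8) + C(9,2)·C(13,8) - C(9,3)·C(9,8) = 1·203490 - 9·24310 + 36·1287 - 84·9 = 30276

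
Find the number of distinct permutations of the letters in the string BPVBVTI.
7! / (1! × 1! × 2! × 1! × 2!) = 1260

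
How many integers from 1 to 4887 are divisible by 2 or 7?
⌊4887/2⌋ + ⌊4887/7⌋ - ⌊4887/14⌋ = 2443 + 698 - 349 = 2792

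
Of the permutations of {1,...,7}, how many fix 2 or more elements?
Exactly j fixed points: C(7,j)·!(7-j); sum over j ≥ 2 (derangement numbers via !m = (m-1)·(!(m-1) + !(m-2)): !0..!5 = 1, 0, 1, 2, 9, 44). Σ_{j=2}^{7} C(7,j)·!(7-j) = C(7,2)·!5 + C(7,3)·!4 + C(7,4)·!3 + C(7,5)·!2 + C(7,6)·!1 + C(7,7)·!0 = 21·44 + 35·9 + 35·2 + 21·1 + 7·0 + 1·1 = 1331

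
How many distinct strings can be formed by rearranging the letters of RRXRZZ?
6! / (2! × 1! × 3!) = 60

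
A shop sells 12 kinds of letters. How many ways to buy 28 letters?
C(28+12-1, 12-1) = C(39, 11) = 1676056044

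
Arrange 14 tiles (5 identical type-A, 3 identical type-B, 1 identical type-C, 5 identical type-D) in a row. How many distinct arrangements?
14! / (5! × 3! × 1! × 5!) = 1009008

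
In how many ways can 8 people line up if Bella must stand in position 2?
Fix one position: (8-1)! = 5040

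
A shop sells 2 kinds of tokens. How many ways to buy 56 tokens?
C(56+2-1, 2-1) = C(57, 1) = 57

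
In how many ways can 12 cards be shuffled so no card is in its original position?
!12 = Σ_{j=0}^{12} (-1)^j·12!/j! = 479001600 - 479001600 + 239500800 - 79833600 + 19958400 - 3991680 + 665280 - 95040 + 11880 - 1320 + 132 - 12 + 1 = 176214841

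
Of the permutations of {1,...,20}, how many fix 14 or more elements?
Exactly j fixed points: C(20,j)·!(20-j); sum over j ≥ 14 (derangement numbers via !m = (m-1)·(!(m-1) + !(m-2)): !0..!6 = 1, 0, 1, 2, 9, 44, 265). Σ_{j=14}^{20} C(20,j)·!(20-j) = C(20,14)·!6 + C(20,15)·!5 + C(20,16)·!4 + C(20,17)·!3 + C(20,18)·!2 + C(20,19)·!1 + C(20,20)·!0 = 38760·265 + 15504·44 + 4845·9 + 1140·2 + 190·1 + 20·0 + 1·1 = 10999652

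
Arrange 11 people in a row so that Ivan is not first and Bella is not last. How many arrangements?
By inclusion-exclusion: 11! - 2×(11-1)! + (11-2)! = 39916800 - 7257600 + 362880 = 33022080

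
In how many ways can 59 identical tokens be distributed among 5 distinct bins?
C(59+5-1, 5-1) = C(63, 4) = 595665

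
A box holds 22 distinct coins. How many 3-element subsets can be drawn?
C(22,3) = 22!/(3!×19!) = 1540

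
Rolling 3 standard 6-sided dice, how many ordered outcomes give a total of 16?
Coefficient of x^16 in (x + x² + ... + x^6)^3. By inclusion-exclusion on dice exceeding 6: Σ_j (-1)^j C(3,j)·C(16-1-6j, 2) = C(3,0)·C(15,2) - C(3,1)·C(9,2) + C(3,2)·C(3,2) = 1·105 - 3·36 + 3·3 = 6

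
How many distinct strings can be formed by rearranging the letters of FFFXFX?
6! / (4! × 2!) = 15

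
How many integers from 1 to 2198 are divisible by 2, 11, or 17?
⌊2198/2⌋+⌊2198/11⌋+⌊2198/17⌋ - ⌊2198/22⌋-⌊2198/34⌋-⌊2198/187⌋ + ⌊2198/374⌋ = 1099+199+129 - 99-64-11 + 5 = 1258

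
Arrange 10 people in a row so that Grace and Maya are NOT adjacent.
Total - adjacent = 10! - (10-1)!×2 = 3628800 - 725760 = 2903040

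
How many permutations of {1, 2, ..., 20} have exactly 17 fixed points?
Choose the 17 fixed points C(20,17) = 1140, derange the rest: !3 = Σ_{j=0}^{3} (-1)^j·3!/j! = 6 - 6 + 3 - 1 = 2. Product = 1140 × 2 = 2280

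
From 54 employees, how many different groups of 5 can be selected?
C(54,5) = 54!/(5!×49!) = 3162510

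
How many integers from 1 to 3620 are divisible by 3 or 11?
⌊3620/3⌋ + ⌊3620/11⌋ - ⌊3620/33⌋ = 1206 + 329 - 109 = 1426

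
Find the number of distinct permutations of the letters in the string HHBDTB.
6! / (1! × 2! × 1! × 2!) = 180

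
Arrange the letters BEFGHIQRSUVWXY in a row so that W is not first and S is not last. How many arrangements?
By inclusion-exclusion: 14! - 2×(14-1)! + (14-2)! = 87178291200 - 12454041600 + 479001600 = 75203251200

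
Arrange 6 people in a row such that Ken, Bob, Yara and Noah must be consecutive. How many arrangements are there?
Treat the 4 as one block: (6-4+1)! × 4! = 6 × 24 = 144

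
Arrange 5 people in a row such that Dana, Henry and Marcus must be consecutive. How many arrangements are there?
Treat the 3 as one block: (5-3+1)! × 3! = 6 × 6 = 36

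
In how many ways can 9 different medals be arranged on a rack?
9! = 362880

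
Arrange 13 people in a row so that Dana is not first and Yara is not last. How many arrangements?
By inclusion-exclusion: 13! - 2×(13-1)! + (13-2)! = 6227020800 - 958003200 + 39916800 = 5308934400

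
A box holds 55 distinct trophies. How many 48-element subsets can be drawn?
C(55,48) = 55!/(48!×7!) = 202927725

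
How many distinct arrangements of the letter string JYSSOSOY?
8! / (1! × 3! × 2! × 2!) = 1680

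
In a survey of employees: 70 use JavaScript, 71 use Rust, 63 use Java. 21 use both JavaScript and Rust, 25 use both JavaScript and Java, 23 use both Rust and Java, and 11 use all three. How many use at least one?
|A∪B∪C| = 70+71+63-21-25-23+11 = 146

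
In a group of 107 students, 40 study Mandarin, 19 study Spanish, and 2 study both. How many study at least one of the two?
|A∪B| = |A| + |B| - |A∩B| = 40 + 19 - 2 = 57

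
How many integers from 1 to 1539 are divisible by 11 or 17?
⌊1539/11⌋ + ⌊1539/17⌋ - ⌊1539/187⌋ = 139 + 90 - 8 = 221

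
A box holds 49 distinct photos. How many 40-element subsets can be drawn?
C(49,40) = 49!/(40!×9!) = 2054455634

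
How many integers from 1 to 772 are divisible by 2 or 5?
⌊772/2⌋ + ⌊772/5⌋ - ⌊772/10⌋ = 386 + 154 - 77 = 463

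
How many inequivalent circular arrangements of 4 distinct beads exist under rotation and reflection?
(4-1)!/2 = 6/2 = 3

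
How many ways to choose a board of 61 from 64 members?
C(64,61) = 64!/(61!×3!) = 41664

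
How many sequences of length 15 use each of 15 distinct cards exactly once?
15! = 1307674368000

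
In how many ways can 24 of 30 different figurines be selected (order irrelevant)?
C(30,24) = 30!/(24!×6!) = 593775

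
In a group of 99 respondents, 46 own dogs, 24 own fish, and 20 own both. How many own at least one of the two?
|A∪B| = |A| + |B| - |A∩B| = 46 + 24 - 20 = 50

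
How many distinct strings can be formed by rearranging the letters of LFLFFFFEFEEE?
12! / (6! × 4! × 2!) = 13860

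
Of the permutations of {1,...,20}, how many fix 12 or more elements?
Exactly j fixed points: C(20,j)·!(20-j); sum over j ≥ 12 (derangement numbers via !m = (m-1)·(!(m-1) + !(m-2)): !0..!8 = 1, 0, 1, 2, 9, 44, 265, 1854, 14833). Σ_{j=12}^{20} C(20,j)·!(20-j) = C(20,12)·!8 + C(20,13)·!7 + C(20,14)·!6 + C(20,15)·!5 + C(20,16)·!4 + C(20,17)·!3 + C(20,18)·!2 + C(20,19)·!1 + C(20,20)·!0 = 125970·14833 + 77520·1854 + 38760·265 + 15504·44 + 4845·9 + 1140·2 + 190·1 + 20·0 + 1·1 = 2023234742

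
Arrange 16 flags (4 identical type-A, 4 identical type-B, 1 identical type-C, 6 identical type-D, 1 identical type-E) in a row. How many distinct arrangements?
16! / (4! × 4! × 1! × 6! × 1!) = 50450400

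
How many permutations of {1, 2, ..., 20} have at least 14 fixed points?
Exactly j fixed points: C(20,j)·!(20-j); sum over j ≥ 14 (derangement numbers via !m = (m-1)·(!(m-1) + !(m-2)): !0..!6 = 1, 0, 1, 2, 9, 44, 265). Σ_{j=14}^{20} C(20,j)·!(20-j) = C(20,14)·!6 + C(20,15)·!5 + C(20,16)·!4 + C(20,17)·!3 + C(20,18)·!2 + C(20,19)·!1 + C(20,20)·!0 = 38760·265 + 15504·44 + 4845·9 + 1140·2 + 190·1 + 20·0 + 1·1 = 10999652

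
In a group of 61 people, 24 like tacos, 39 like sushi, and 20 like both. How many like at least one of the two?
|A∪B| = |A| + |B| - |A∩B| = 24 + 39 - 20 = 43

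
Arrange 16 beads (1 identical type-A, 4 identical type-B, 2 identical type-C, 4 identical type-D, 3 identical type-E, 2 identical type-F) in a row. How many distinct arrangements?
16! / (1! × 4! × 2! × 4! × 3! × 2!) = 1513512000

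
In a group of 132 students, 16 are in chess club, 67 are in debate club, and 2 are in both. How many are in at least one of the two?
|A∪B| = |A| + |B| - |A∩B| = 16 + 67 - 2 = 81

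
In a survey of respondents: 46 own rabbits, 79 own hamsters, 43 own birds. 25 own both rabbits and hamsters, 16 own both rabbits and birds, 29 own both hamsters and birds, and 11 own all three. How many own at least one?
|A∪B∪C| = 46+79+43-25-16-29+11 = 109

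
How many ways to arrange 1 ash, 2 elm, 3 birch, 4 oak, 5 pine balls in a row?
15! / (1! × 2! × 3! × 4! × 5!) = 37837800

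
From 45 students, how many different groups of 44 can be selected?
C(45,44) = 45!/(44!×1!) = 45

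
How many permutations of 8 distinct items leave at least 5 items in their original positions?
Exactly j fixed points: C(8,j)·!(8-j); sum over j ≥ 5 (derangement numbers via !m = (m-1)·(!(m-1) + !(m-2)): !0..!3 = 1, 0, 1, 2). Σ_{j=5}^{8} C(8,j)·!(8-j) = C(8,5)·!3 + C(8,6)·!2 + C(8,7)·!1 + C(8,8)·!0 = 56·2 + 28·1 + 8·0 + 1·1 = 141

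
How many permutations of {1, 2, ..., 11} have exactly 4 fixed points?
Choose the 4 fixed points C(11,4) = 330, derange the rest: !7 = Σ_{j=0}^{7} (-1)^j·7!/j! = 5040 - 5040 + 2520 - 840 + 210 - 42 + 7 - 1 = 1854. Product = 330 × 1854 = 611820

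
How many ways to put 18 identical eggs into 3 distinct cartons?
C(18+3-1, 3-1) = C(20, 2) = 190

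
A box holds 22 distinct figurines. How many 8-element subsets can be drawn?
C(22,8) = 22!/(8!×14!) = 319770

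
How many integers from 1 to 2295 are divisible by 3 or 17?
⌊2295/3⌋ + ⌊2295/17⌋ - ⌊2295/51⌋ = 765 + 135 - 45 = 855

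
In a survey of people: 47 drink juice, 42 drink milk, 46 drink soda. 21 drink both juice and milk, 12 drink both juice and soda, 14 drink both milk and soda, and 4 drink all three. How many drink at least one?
|A∪B∪C| = 47+42+46-21-12-14+4 = 92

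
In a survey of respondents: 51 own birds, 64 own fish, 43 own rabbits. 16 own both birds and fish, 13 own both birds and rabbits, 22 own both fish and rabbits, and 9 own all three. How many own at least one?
|A∪B∪C| = 51+64+43-16-13-22+9 = 116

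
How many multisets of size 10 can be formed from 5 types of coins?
C(10+5-1, 5-1) = C(14, 4) = 1001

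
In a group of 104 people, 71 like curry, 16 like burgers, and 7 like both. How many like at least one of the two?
|A∪B| = |A| + |B| - |A∩B| = 71 + 16 - 7 = 80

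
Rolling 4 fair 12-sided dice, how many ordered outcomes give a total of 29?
Coefficient of x^29 in (x + x² + ... + x^12)^4. By inclusion-exclusion on dice exceeding 12: Σ_j (-1)^j C(4,j)·C(29-1-12j, 3) = C(4,0)·C(28,3) - C(4,1)·C(16,3) + C(4,2)·C(4,3) = 1·3276 - 4·560 + 6·4 = 1060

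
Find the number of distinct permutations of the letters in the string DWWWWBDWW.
9! / (6! × 2! × 1!) = 252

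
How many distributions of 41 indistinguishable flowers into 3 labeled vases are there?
C(41+3-1, 3-1) = C(43, 2) = 903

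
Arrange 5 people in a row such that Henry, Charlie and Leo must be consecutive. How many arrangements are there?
Treat the 3 as one block: (5-3+1)! × 3! = 6 × 6 = 36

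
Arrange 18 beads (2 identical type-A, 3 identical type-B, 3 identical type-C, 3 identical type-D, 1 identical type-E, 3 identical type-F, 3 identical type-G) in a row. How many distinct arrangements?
18! / (2! × 3! × 3! × 3! × 1! × 3! × 3!) = 411675264000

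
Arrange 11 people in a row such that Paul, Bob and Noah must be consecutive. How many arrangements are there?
Treat the 3 as one block: (11-3+1)! × 3! = 362880 × 6 = 2177280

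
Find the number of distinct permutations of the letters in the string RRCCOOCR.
8! / (3! × 2! × 3!) = 560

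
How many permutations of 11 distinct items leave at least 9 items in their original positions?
Exactly j fixed points: C(11,j)·!(11-j); sum over j ≥ 9 (derangement numbers via !m = (m-1)·(!(m-1) + !(m-2)): !0..!2 = 1, 0, 1). Σ_{j=9}^{11} C(11,j)·!(11-j) = C(11,9)·!2 + C(11,10)·!1 + C(11,11)·!0 = 55·1 + 11·0 + 1·1 = 56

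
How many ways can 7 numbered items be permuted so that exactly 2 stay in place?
Choose the 2 fixed points C(7,2) = 21, derange the rest: !5 = Σ_{j=0}^{5} (-1)^j·5!/j! = 120 - 120 + 60 - 20 + 5 - 1 = 44. Product = 21 × 44 = 924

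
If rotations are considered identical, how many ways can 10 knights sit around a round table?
Circular: fix one position, arrange the rest. (10-1)! = 362880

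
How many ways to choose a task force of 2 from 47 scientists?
C(47,2) = 47!/(2!×45!) = 1081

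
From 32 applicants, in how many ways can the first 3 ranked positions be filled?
P(32,3) = 32!/(32-3)! = 29760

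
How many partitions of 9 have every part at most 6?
Let r_j(i) = number of partitions of i into parts ≤ j, for i = 0..9. r_1(i) = 1 for all i; r_j(i) = r_{j-1}(i) + r_j(i-j). Rows j = 2..6: ≤2: 1 1 2 2 3 3 4 4 5 5; ≤3: 1 1 2 3 4 5 7 8 10 12; ≤4: 1 1 2 3 5 6 9 11 15 18; ≤5: 1 1 2 3 5 7 10 13 18 23; ≤6: 1 1 2 3 5 7 11 14 20 26. r_6(9) = 26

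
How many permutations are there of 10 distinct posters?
10! = 3628800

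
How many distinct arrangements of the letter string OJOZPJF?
7! / (2! × 2! × 1! × 1! × 1!) = 1260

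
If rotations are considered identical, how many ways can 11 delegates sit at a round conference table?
Circular: fix one position, arrange the rest. (11-1)! = 3628800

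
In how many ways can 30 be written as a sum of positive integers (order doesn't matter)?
Pentagonal recurrence p(n) = p(n-1) + p(n-2) - p(n-5) - p(n-7) + p(n-12) + p(n-15) - ... gives p(0..29) = 1, 1, 2, 3, 5, 7, 11, 15, 22, 30, 42, 56, 77, 101, 135, 176, 231, 297, 385, 490, 627, 792, 1002, 1255, 1575, 1958, 2436, 3010, 3718, 4565. p(30) = p(29) + p(28) - p(25) - p(23) + p(18) + p(15) - p(8) - p(4) = 4565 + 3718 - 1958 - 1255 + 385 + 176 - 22 - 5 = 5604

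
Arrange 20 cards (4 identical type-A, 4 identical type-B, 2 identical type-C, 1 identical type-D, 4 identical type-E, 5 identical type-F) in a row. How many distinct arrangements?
20! / (4! × 4! × 2! × 1! × 4! × 5!) = 733296564000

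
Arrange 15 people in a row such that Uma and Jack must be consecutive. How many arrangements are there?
Treat the 2 as one block: (15-2+1)! × 2! = 87178291200 × 2 = 174356582400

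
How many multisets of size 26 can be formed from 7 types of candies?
C(26+7-1, 7-1) = C(32, 6) = 906192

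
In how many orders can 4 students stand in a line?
4! = 24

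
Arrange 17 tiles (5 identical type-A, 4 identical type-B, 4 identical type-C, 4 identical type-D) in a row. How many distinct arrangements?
17! / (5! × 4! × 4! × 4!) = 214414200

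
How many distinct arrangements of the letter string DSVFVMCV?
8! / (1! × 1! × 1! × 1! × 1! × 3!) = 6720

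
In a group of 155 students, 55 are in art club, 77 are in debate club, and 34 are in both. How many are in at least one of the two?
|A∪B| = |A| + |B| - |A∩B| = 55 + 77 - 34 = 98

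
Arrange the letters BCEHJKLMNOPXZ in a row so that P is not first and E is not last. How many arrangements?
By inclusion-exclusion: 13! - 2×(13-1)! + (13-2)! = 6227020800 - 958003200 + 39916800 = 5308934400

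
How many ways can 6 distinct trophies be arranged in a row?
6! = 720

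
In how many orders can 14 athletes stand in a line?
14! = 87178291200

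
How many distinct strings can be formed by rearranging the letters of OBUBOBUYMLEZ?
12! / (2! × 3! × 1! × 1! × 1! × 1! × 2! × 1!) = 19958400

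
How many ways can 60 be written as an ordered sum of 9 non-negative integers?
C(60+9-1, 9-1) = C(68, 8) = 7392009768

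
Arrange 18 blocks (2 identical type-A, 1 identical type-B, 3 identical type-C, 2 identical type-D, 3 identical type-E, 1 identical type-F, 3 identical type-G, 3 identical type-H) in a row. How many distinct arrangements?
18! / (2! × 1! × 3! × 2! × 3! × 1! × 3! × 3!) = 1235025792000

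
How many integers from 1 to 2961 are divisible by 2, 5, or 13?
⌊2961/2⌋+⌊2961/5⌋+⌊2961/13⌋ - ⌊2961/10⌋-⌊2961/26⌋-⌊2961/65⌋ + ⌊2961/130⌋ = 1480+592+227 - 296-113-45 + 22 = 1867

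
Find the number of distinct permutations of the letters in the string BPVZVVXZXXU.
11! / (1! × 1! × 3! × 2! × 1! × 3!) = 554400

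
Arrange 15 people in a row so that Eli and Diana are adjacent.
Treat as block: (15-1)! × 2! = 87178291200 × 2 = 174356582400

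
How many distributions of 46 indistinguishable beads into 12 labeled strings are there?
C(46+12-1, 12-1) = C(57, 11) = 184509266760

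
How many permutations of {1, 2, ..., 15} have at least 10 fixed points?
Exactly j fixed points: C(15,j)·!(15-j); sum over j ≥ 10 (derangement numbers via !m = (m-1)·(!(m-1) + !(m-2)): !0..!5 = 1, 0, 1, 2, 9, 44). Σ_{j=10}^{15} C(15,j)·!(15-j) = C(15,10)·!5 + C(15,11)·!4 + C(15,12)·!3 + C(15,13)·!2 + C(15,14)·!1 + C(15,15)·!0 = 3003·44 + 1365·9 + 455·2 + 105·1 + 15·0 + 1·1 = 145433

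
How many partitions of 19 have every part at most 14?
Let r_j(i) = number of partitions of i into parts ≤ j, for i = 0..19. r_1(i) = 1 for all i; r_j(i) = r_{j-1}(i) + r_j(i-j). Rows j = 2..14: ≤2: 1 1 2 2 3 3 4 4 5 5 6 6 7 7 8 8 9 9 10 10; ≤3: 1 1 2 3 4 5 7 8 10 12 14 16 19 21 24 27 30 33 37 40; ≤4: 1 1 2 3 5 6 9 11 15 18 23 27 34 39 47 54 64 72 84 94; ≤5: 1 1 2 3 5 7 10 13 18 23 30 37 47 57 70 84 101 119 141 164; ≤6: 1 1 2 3 5 7 11 14 20 26 35 44 58 71 90 110 136 163 199 235; ≤7: 1 1 2 3 5 7 11 15 21 28 38 49 65 82 105 131 164 201 248 300; ≤8: 1 1 2 3 5 7 11 15 22 29 40 52 70 89 116 146 186 230 288 352; ≤9: 1 1 2 3 5 7 11 15 22 30 41 54 73 94 123 157 201 252 318 393; ≤10: 1 1 2 3 5 7 11 15 22 30 42 55 75 97 128 164 212 267 340 423; ≤11: 1 1 2 3 5 7 11 15 22 30 42 56 76 99 131 169 219 278 355 445; ≤12: 1 1 2 3 5 7 11 15 22 30 42 56 77 100 133 172 224 285 366 460; ≤13: 1 1 2 3 5 7 11 15 22 30 42 56 77 101 134 174 227 290 373 471; ≤14: 1 1 2 3 5 7 11 15 22 30 42 56 77 101 135 175 229 293 378 478. r_14(19) = 478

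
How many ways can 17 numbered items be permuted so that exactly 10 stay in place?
Choose the 10 fixed points C(17,10) = 19448, derange the rest: !7 = Σ_{j=0}^{7} (-1)^j·7!/j! = 5040 - 5040 + 2520 - 840 + 210 - 42 + 7 - 1 = 1854. Product = 19448 × 1854 = 36056592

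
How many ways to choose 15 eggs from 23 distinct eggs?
C(23,15) = 23!/(15!×8!) = 490314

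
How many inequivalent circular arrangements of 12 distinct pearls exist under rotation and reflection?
(12-1)!/2 = 39916800/2 = 19958400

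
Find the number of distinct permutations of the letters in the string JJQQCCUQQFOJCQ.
14! / (3! × 3! × 1! × 1! × 5! × 1!) = 20180160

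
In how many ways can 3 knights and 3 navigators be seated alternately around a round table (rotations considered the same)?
Fix one of the knights: (3-1)! ways for the remaining knights, × 3! ways for the navigators = 2 × 6 = 12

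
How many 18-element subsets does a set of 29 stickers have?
C(29,18) = 29!/(18!×11!) = 34597290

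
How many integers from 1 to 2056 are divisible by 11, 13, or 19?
⌊2056/11⌋+⌊2056/13⌋+⌊2056/19⌋ - ⌊2056/143⌋-⌊2056/209⌋-⌊2056/247⌋ + ⌊2056/2717⌋ = 186+158+108 - 14-9-8 + 0 = 421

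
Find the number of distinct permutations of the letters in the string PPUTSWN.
7! / (2! × 1! × 1! × 1! × 1! × 1!) = 2520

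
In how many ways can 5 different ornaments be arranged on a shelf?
5! = 120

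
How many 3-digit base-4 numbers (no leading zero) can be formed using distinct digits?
First digit: 3 choices (nonzero). Then descending: 3 × 3 × 2 = 18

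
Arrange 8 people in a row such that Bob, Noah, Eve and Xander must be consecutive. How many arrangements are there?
Treat the 4 as one block: (8-4+1)! × 4! = 120 × 24 = 2880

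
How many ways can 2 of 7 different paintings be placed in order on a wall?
P(7,2) = 7!/(7-2)! = 42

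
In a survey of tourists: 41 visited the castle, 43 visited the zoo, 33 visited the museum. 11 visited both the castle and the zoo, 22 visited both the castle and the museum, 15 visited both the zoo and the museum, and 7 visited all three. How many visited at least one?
|A∪B∪C| = 41+43+33-11-22-15+7 = 76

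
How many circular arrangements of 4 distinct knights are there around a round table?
Circular: fix one position, arrange the rest. (4-1)! = 6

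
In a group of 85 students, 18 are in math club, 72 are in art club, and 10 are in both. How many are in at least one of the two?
|A∪B| = |A| + |B| - |A∩B| = 18 + 72 - 10 = 80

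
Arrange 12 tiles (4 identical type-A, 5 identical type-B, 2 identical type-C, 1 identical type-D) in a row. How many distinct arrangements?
12! / (4! × 5! × 2! × 1!) = 83160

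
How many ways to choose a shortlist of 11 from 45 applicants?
C(45,11) = 45!/(11!×34!) = 10150595910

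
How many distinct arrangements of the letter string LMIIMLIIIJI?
11! / (2! × 2! × 1! × 6!) = 13860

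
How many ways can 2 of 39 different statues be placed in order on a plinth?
P(39,2) = 39!/(39-2)! = 1482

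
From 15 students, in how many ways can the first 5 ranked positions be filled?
P(15,5) = 15!/(15-5)! = 360360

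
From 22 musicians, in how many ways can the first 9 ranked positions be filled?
P(22,9) = 22!/(22-9)! = 180503769600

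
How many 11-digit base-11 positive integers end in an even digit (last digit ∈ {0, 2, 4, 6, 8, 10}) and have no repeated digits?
Last∈{0,2,4,6,8,10}. Last=0: 3628800. Last nonzero: 5×9×P(9,9) = 16329600. Total = 19958400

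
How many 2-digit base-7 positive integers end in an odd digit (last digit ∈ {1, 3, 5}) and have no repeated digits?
Last∈{1,3,5}. Last=0: 0. Last nonzero: 3×5×P(5,0) = 15. Total = 15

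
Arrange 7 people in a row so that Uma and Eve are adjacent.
Treat as block: (7-1)! × 2! = 720 × 2 = 1440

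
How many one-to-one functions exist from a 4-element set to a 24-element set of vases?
P(24,4) = 24!/(24-4)! = 255024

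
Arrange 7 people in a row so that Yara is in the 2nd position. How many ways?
Fix one position: (7-1)! = 720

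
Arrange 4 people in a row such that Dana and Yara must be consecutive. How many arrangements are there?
Treat the 2 as one block: (4-2+1)! × 2! = 6 × 2 = 12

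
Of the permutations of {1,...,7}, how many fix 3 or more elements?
Exactly j fixed points: C(7,j)·!(7-j); sum over j ≥ 3 (derangement numbers via !m = (m-1)·(!(m-1) + !(m-2)): !0..!4 = 1, 0, 1, 2, 9). Σ_{j=3}^{7} C(7,j)·!(7-j) = C(7,3)·!4 + C(7,4)·!3 + C(7,5)·!2 + C(7,6)·!1 + C(7,7)·!0 = 35·9 + 35·2 + 21·1 + 7·0 + 1·1 = 407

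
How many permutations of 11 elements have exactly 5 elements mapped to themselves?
Choose the 5 fixed points C(11,5) = 462, derange the rest: !6 = Σ_{j=0}^{6} (-1)^j·6!/j! = 720 - 720 + 360 - 120 + 30 - 6 + 1 = 265. Product = 462 × 265 = 122430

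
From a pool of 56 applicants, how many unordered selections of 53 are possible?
C(56,53) = 56!/(53!×3!) = 27720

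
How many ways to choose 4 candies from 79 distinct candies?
C(79,4) = 79!/(4!×75!) = 1502501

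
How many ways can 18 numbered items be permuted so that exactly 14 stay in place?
Choose the 14 fixed points C(18,14) = 3060, derange the rest: !4 = Σ_{j=0}^{4} (-1)^j·4!/j! = 24 - 24 + 12 - 4 + 1 = 9. Product = 3060 × 9 = 27540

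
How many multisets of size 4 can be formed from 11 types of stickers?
C(4+11-1, 11-1) = C(14, 10) = 1001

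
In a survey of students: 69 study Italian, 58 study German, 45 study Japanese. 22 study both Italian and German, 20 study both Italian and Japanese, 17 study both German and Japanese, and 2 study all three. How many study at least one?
|A∪B∪C| = 69+58+45-22-20-17+2 = 115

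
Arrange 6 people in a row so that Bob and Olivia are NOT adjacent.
Total - adjacent = 6! - (6-1)!×2 = 720 - 240 = 480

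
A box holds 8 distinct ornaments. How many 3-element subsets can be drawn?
C(8,3) = 8!/(3!×5!) = 56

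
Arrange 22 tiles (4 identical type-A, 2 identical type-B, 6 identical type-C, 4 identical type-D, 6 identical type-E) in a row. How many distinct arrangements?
22! / (4! × 2! × 6! × 4! × 6!) = 1882127847600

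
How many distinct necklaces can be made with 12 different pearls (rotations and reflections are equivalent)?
(12-1)!/2 = 39916800/2 = 19958400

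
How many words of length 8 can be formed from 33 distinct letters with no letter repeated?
P(33,8) = 33!/(33-8)! = 559809169920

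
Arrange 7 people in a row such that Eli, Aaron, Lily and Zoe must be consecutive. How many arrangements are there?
Treat the 4 as one block: (7-4+1)! × 4! = 24 × 24 = 576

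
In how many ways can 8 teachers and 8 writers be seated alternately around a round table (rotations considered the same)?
Fix one of the teachers: (8-1)! ways for the remaining teachers, × 8! ways for the writers = 5040 × 40320 = 203212800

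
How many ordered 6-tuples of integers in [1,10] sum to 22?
Coefficient of x^22 in (x + x² + ... + x^10)^6. By inclusion-exclusion on dice exceeding 10: Σ_j (-1)^j C(6,j)·C(22-1-10j, 5) = C(6,0)·C(21,5) - C(6,1)·C(11,5) = 1·20349 - 6·462 = 17577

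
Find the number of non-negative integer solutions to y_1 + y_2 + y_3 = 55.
C(55+3-1, 3-1) = C(57, 2) = 1596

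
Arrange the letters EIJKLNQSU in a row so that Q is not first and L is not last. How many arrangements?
By inclusion-exclusion: 9! - 2×(9-1)! + (9-2)! = 362880 - 80640 + 5040 = 287280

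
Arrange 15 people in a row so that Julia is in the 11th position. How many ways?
Fix one position: (15-1)! = 87178291200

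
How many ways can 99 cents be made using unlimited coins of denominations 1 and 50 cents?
Coefficient of x^99 in 1/(1-x^1) · 1/(1-x^50). Use j coins of 50 for j = 0..⌊99/50⌋ = 1, the rest in 1s: 1 + 1 = 2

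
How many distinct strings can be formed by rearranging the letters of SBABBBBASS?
10! / (5! × 3! × 2!) = 2520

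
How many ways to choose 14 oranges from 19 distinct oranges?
C(19,14) = 19!/(14!×5!) = 11628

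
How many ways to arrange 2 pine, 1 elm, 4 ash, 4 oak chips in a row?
11! / (2! × 1! × 4! × 4!) = 34650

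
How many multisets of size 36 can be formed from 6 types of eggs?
C(36+6-1, 6-1) = C(41, 5) = 749398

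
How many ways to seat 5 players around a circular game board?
Circular: fix one position, arrange the rest. (5-1)! = 24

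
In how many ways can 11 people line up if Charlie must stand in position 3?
Fix one position: (11-1)! = 3628800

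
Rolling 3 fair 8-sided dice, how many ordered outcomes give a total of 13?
Coefficient of x^13 in (x + x² + ... + x^8)^3. By inclusion-exclusion on dice exceeding 8: Σ_j (-1)^j C(3,j)·C(13-1-8j, 2) = C(3,0)·C(12,2) - C(3,1)·C(4,2) = 1·66 - 3·6 = 48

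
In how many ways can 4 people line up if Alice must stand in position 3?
Fix one position: (4-1)! = 6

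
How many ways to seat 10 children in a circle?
Circular: fix one position, arrange the rest. (10-1)! = 362880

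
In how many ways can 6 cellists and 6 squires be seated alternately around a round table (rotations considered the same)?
Fix one of the cellists: (6-1)! ways for the remaining cellists, × 6! ways for the squires = 120 × 720 = 86400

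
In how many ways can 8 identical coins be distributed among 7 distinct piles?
C(8+7-1, 7-1) = C(14, 6) = 3003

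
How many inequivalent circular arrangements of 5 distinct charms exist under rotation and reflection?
(5-1)!/2 = 24/2 = 12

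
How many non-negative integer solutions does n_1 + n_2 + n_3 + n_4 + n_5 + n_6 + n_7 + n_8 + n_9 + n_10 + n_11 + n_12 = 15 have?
C(15+12-1, 12-1) = C(26, 11) = 7726160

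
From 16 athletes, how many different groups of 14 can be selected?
C(16,14) = 16!/(14!×2!) = 120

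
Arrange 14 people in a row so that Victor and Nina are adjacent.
Treat as block: (14-1)! × 2! = 6227020800 × 2 = 12454041600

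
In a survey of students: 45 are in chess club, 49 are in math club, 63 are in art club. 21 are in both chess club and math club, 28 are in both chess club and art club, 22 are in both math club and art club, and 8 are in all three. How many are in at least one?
|A∪B∪C| = 45+49+63-21-28-22+8 = 94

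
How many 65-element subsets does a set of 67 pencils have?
C(67,65) = 67!/(65!×2!) = 2211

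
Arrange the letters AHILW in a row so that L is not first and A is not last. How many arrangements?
By inclusion-exclusion: 5! - 2×(5-1)! + (5-2)! = 120 - 48 + 6 = 78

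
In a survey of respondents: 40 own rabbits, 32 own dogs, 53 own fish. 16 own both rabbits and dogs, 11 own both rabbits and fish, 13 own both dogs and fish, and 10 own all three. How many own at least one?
|A∪B∪C| = 40+32+53-16-11-13+10 = 95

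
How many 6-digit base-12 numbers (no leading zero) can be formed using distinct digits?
First digit: 11 choices (nonzero). Then descending: 11 × 11 × 10 × 9 × 8 × 7 = 609840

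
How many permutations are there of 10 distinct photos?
10! = 3628800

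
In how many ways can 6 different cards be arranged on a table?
6! = 720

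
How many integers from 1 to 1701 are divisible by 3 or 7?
⌊1701/3⌋ + ⌊1701/7⌋ - ⌊1701/21⌋ = 567 + 243 - 81 = 729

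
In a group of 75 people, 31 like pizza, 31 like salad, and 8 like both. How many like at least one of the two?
|A∪B| = |A| + |B| - |A∩B| = 31 + 31 - 8 = 54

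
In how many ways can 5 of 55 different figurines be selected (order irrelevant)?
C(55,5) = 55!/(5!×50!) = 3478761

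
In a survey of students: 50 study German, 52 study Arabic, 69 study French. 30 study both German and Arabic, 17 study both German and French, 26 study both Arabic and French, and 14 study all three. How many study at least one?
|A∪B∪C| = 50+52+69-30-17-26+14 = 112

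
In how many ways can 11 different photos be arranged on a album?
11! = 39916800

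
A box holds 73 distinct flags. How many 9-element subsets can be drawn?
C(73,9) = 73!/(9!×64!) = 97082021465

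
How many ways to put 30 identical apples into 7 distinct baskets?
C(30+7-1, 7-1) = C(36, 6) = 1947792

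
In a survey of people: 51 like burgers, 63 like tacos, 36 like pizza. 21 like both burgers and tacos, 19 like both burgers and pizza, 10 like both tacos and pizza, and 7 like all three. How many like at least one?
|A∪B∪C| = 51+63+36-21-19-10+7 = 107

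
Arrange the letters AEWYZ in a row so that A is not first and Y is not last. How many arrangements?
By inclusion-exclusion: 5! - 2×(5-1)! + (5-2)! = 120 - 48 + 6 = 78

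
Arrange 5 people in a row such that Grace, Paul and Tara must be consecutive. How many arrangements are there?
Treat the 3 as one block: (5-3+1)! × 3! = 6 × 6 = 36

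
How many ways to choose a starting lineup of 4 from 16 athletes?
C(16,4) = 16!/(4!×12!) = 1820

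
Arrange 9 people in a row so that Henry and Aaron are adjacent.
Treat as block: (9-1)! × 2! = 40320 × 2 = 80640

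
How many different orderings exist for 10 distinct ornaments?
10! = 3628800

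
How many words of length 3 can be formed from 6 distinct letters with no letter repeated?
P(6,3) = 6!/(6-3)! = 120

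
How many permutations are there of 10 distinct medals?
10! = 3628800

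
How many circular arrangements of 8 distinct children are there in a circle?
Circular: fix one position, arrange the rest. (8-1)! = 5040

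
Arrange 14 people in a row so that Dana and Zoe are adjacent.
Treat as block: (14-1)! × 2! = 6227020800 × 2 = 12454041600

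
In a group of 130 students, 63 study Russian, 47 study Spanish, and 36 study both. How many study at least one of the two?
|A∪B| = |A| + |B| - |A∩B| = 63 + 47 - 36 = 74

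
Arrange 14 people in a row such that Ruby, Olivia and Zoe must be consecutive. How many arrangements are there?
Treat the 3 as one block: (14-3+1)! × 3! = 479001600 × 6 = 2874009600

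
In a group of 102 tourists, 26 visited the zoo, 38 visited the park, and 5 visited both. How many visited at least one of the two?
|A∪B| = |A| + |B| - |A∩B| = 26 + 38 - 5 = 59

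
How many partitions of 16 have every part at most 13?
Let r_j(i) = number of partitions of i into parts ≤ j, for i = 0..16. r_1(i) = 1 for all i; r_j(i) = r_{j-1}(i) + r_j(i-j). Rows j = 2..13: ≤2: 1 1 2 2 3 3 4 4 5 5 6 6 7 7 8 8 9; ≤3: 1 1 2 3 4 5 7 8 10 12 14 16 19 21 24 27 30; ≤4: 1 1 2 3 5 6 9 11 15 18 23 27 34 39 47 54 64; ≤5: 1 1 2 3 5 7 10 13 18 23 30 37 47 57 70 84 101; ≤6: 1 1 2 3 5 7 11 14 20 26 35 44 58 71 90 110 136; ≤7: 1 1 2 3 5 7 11 15 21 28 38 49 65 82 105 131 164; ≤8: 1 1 2 3 5 7 11 15 22 29 40 52 70 89 116 146 186; ≤9: 1 1 2 3 5 7 11 15 22 30 41 54 73 94 123 157 201; ≤10: 1 1 2 3 5 7 11 15 22 30 42 55 75 97 128 164 212; ≤11: 1 1 2 3 5 7 11 15 22 30 42 56 76 99 131 169 219; ≤12: 1 1 2 3 5 7 11 15 22 30 42 56 77 100 133 172 224; ≤13: 1 1 2 3 5 7 11 15 22 30 42 56 77 101 134 174 227. r_13(16) = 227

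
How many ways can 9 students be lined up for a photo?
9! = 362880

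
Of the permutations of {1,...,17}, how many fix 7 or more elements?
Exactly j fixed points: C(17,j)·!(17-j); sum over j ≥ 7 (derangement numbers via !m = (m-1)·(!(m-1) + !(m-2)): !0..!10 = 1, 0, 1, 2, 9, 44, 265, 1854, 14833, 133496, 1334961). Σ_{j=7}^{17} C(17,j)·!(17-j) = C(17,7)·!10 + C(17,8)·!9 + C(17,9)·!8 + C(17,10)·!7 + C(17,11)·!6 + C(17,12)·!5 + C(17,13)·!4 + C(17,14)·!3 + C(17,15)·!2 + C(17,16)·!1 + C(17,17)·!0 = 19448·1334961 + 24310·133496 + 24310·14833 + 19448·1854 + 12376·265 + 6188·44 + 2380·9 + 680·2 + 136·1 + 17·0 + 1·1 = 29607830939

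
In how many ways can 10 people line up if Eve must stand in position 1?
Fix one position: (10-1)! = 362880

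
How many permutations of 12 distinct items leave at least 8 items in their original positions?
Exactly j fixed points: C(12,j)·!(12-j); sum over j ≥ 8 (derangement numbers via !m = (m-1)·(!(m-1) + !(m-2)): !0..!4 = 1, 0, 1, 2, 9). Σ_{j=8}^{12} C(12,j)·!(12-j) = C(12,8)·!4 + C(12,9)·!3 + C(12,10)·!2 + C(12,11)·!1 + C(12,12)·!0 = 495·9 + 220·2 + 66·1 + 12·0 + 1·1 = 4962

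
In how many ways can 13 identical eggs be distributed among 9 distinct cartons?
C(13+9-1, 9-1) = C(21, 8) = 203490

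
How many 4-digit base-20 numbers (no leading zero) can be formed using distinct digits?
First digit: 19 choices (nonzero). Then descending: 19 × 19 × 18 × 17 = 110466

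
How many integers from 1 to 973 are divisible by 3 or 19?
⌊973/3⌋ + ⌊973/19⌋ - ⌊973/57⌋ = 324 + 51 - 17 = 358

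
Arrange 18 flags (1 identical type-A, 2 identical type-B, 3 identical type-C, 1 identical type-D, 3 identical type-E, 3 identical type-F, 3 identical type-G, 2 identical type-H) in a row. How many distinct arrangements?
18! / (1! × 2! × 3! × 1! × 3! × 3! × 3! × 2!) = 1235025792000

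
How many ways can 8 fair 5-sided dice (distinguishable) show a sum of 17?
Coefficient of x^17 in (x + x² + ... + x^5)^8. By inclusion-exclusion on dice exceeding 5: Σ_j (-1)^j C(8,j)·C(17-1-5j, 7) = C(8,0)·C(16,7) - C(8,1)·C(11,7) = 1·11440 - 8·330 = 8800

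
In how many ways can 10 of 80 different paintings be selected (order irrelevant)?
C(80,10) = 80!/(10!×70!) = 1646492110120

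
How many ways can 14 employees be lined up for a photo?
14! = 87178291200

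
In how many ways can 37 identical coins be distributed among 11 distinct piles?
C(37+11-1, 11-1) = C(47, 10) = 5178066751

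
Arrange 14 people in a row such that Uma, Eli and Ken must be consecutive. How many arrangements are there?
Treat the 3 as one block: (14-3+1)! × 3! = 479001600 × 6 = 2874009600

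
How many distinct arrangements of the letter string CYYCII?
6! / (2! × 2! × 2!) = 90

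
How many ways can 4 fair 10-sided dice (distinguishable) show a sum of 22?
Coefficient of x^22 in (x + x² + ... + x^10)^4. By inclusion-exclusion on dice exceeding 10: Σ_j (-1)^j C(4,j)·C(22-1-10j, 3) = C(4,0)·C(21,3) - C(4,1)·C(11,3) = 1·1330 - 4·165 = 670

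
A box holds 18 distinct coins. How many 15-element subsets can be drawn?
C(18,15) = 18!/(15!×3!) = 816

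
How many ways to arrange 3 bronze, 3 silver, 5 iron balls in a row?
11! / (3! × 3! × 5!) = 9240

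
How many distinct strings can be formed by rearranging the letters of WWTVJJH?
7! / (1! × 2! × 1! × 1! × 2!) = 1260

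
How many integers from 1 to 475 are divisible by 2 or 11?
⌊475/2⌋ + ⌊475/11⌋ - ⌊475/22⌋ = 237 + 43 - 21 = 259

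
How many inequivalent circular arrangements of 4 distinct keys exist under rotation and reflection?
(4-1)!/2 = 6/2 = 3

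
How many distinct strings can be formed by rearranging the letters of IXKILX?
6! / (1! × 2! × 1! × 2!) = 180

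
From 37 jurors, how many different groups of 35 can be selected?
C(37,35) = 37!/(35!×2!) = 666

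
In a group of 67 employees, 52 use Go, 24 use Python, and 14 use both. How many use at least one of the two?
|A∪B| = |A| + |B| - |A∩B| = 52 + 24 - 14 = 62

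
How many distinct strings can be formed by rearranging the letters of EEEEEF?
6! / (1! × 5!) = 6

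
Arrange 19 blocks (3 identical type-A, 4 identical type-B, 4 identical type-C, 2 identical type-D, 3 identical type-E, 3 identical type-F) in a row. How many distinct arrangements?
19! / (3! × 4! × 4! × 2! × 3! × 3!) = 488864376000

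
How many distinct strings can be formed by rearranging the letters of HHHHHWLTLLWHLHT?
15! / (4! × 2! × 2! × 7!) = 2702700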